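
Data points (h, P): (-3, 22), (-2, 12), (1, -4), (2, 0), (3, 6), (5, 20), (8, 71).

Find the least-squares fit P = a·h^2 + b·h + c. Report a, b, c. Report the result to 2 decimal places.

a = 1.50, b = -3.06, c = -0.52

Compute the Gram sums: Σh^2·h^2 = 4916, Σh^2·h = 638, Σh^2 = 116, Σh·h = 116, Σh = 14, Σ1 = 7.
And Σh^2·P = 5340, Σh·P = 592, ΣP = 127.
Inverting the 3×3 Gram matrix, [a, b, c]ᵀ = [258107/172569, -527990/172569, -30109/57523]ᵀ.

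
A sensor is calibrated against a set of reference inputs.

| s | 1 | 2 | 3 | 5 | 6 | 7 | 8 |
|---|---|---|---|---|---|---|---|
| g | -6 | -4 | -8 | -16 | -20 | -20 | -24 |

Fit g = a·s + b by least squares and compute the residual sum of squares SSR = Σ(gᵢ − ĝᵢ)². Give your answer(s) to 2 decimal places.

Sums needed: Σs·s = 188, Σs = 32, Σ1 = 7.
For Mᵀg: Σs·g = -570, Σg = -98.
So MᵀM·[a, b]ᵀ = Mᵀg: [[188, 32]; [32, 7]]·[a, b]ᵀ = [-570, -98]ᵀ.
det = 188·7 − 32² = 292.
a = ((-570)·7 − 32·(-98))/292 = -427/146; b = (188·(-98) − 32·(-570))/292 = -46/73.
Residuals: -357/146, 181/73, 205/146, -109/146, -133/73, 161/146, 2/73; SSR = 1401/73.

SSR = 19.19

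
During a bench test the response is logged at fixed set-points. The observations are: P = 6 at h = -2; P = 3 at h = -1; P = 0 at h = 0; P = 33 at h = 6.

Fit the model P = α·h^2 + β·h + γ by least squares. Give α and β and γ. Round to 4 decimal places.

Normal-equation sums: Σh^2·h^2 = 1313, Σh^2·h = 207, Σh^2 = 41, Σh·h = 41, Σh = 3, Σ1 = 4.
Moment sums: Σh^2·P = 1215, Σh·P = 183, ΣP = 42.
MᵀM·[α, β, γ]ᵀ = MᵀP becomes [[1313, 207, 41]; [207, 41, 3]; [41, 3, 4]]·[α, β, γ]ᵀ = [1215, 183, 42]ᵀ.
Solving the 3×3 system (Gaussian elimination) gives α = 1479/1412, β = -6033/7060, γ = 714/1765.

α = 1.0475, β = -0.8545, γ = 0.4045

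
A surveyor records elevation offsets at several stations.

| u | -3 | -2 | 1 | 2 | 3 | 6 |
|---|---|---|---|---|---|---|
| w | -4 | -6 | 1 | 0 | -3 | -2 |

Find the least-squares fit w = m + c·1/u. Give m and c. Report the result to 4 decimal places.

Compute the Gram sums: Σ1 = 6, Σ1/u = 7/6, Σ1/u·1/u = 7/4.
Right-hand side: Σw = -14, Σ1/u·w = 4.
AᵀA·[m, c]ᵀ = Aᵀw becomes [[6, 7/6]; [7/6, 7/4]]·[m, c]ᵀ = [-14, 4]ᵀ.
Δ = 6·(7/4) − (7/6)² = 329/36.
m = ((-14)·(7/4) − (7/6)·4)/(329/36) = -150/47; c = (6·4 − (7/6)·(-14))/(329/36) = 1452/329.

m = -3.1915, c = 4.4134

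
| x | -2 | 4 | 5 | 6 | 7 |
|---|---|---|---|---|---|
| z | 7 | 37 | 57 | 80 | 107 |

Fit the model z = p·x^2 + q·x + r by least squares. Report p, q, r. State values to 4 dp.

Normal-equation sums: Σx^2·x^2 = 4594, Σx^2·x = 740, Σx^2 = 130, Σx·x = 130, Σx = 20, Σ1 = 5.
For Aᵀz: Σx^2·z = 10168, Σx·z = 1648, Σz = 288.
Inverting the 3×3 Gram matrix, [p, q, r]ᵀ = [1244/615, 3136/3075, 952/1025]ᵀ.

p = 2.0228, q = 1.0198, r = 0.9288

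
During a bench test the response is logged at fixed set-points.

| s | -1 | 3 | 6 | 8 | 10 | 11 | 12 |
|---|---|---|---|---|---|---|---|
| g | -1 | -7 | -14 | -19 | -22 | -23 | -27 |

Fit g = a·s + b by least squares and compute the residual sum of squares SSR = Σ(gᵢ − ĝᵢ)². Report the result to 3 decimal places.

SSR = 4.827

With design matrix M, MᵀM = [[475, 49]; [49, 7]] and Mᵀg = [-1053, -113]ᵀ.
Determinant 475·7 − 49² = 924.
a = ((-1053)·7 − 49·(-113))/924 = -131/66; b = (475·(-113) − 49·(-1053))/924 = -1039/462.
Residuals: -170/231, 278/231, 73/462, -403/462, 15/154, 250/231, -431/462; SSR = 1115/231.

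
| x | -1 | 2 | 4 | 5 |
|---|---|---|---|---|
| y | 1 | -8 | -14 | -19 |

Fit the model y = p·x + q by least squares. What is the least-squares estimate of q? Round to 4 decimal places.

q = -1.9048

The normal equations are: 46·p + 10·q = -168;  10·p + 4·q = -40.
Δ = 46·4 − 10² = 84.
p = ((-168)·4 − 10·(-40))/84 = -68/21; q = (46·(-40) − 10·(-168))/84 = -40/21.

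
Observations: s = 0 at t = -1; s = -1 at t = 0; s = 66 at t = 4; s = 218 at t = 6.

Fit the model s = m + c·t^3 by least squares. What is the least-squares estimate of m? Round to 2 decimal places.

Entries of AᵀA: Σ1 = 4, Σt^3 = 279, Σt^3·t^3 = 50753.
For Aᵀs: Σs = 283, Σt^3·s = 51312.
Normal equations: [[4, 279]; [279, 50753]]·[m, c]ᵀ = [283, 51312]ᵀ.
Determinant 4·50753 − 279² = 125171.
m = (283·50753 − 279·51312)/125171 = 47051/125171; c = (4·51312 − 279·283)/125171 = 126291/125171.

m = 0.38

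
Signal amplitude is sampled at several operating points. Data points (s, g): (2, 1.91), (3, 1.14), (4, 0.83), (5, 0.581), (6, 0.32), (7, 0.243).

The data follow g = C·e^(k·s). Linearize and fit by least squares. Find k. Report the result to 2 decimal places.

With ln gᵢ as the transformed response and sᵢ as the regressor:
AᵀA = [[139.0000, 27.0000]; [27.0000, 6]], rhs = [-18.5125, -2.5053]ᵀ  (here Σs = 27.0000, Σ(s)² = 139.0000, Σln g = -2.5053, Σs·ln g = -18.5125).
Slope k = (n·Σs·ln g − Σs·Σln g)/(n·Σ(s)² − (Σs)²) = (6·-18.5125 − 27.0000·-2.5053)/105.0000 = -0.41363; ln C = (Σln g − k·Σs)/n = 1.44378.

k = -0.41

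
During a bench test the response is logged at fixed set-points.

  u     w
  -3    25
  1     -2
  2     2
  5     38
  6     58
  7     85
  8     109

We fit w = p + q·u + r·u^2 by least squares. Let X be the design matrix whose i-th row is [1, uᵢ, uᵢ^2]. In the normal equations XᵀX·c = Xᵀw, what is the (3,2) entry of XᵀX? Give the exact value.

Row 3 ↔ basis u^2, column 2 ↔ basis u, so (XᵀX)_{3,2} = Σᵢ (u^2)·(u) = (9)·(-3) + (1)·(1) + (4)·(2) + (25)·(5) + (36)·(6) + (49)·(7) + (64)·(8) = 1178.

1178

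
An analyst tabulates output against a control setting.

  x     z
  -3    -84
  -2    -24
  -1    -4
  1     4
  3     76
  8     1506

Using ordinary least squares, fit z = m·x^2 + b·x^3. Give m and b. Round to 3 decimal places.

m = -0.371, b = 2.988

With design matrix M, MᵀM = [[4276, 32736]; [32736, 263668]] and Mᵀz = [96216, 775592]ᵀ.
Eliminating b: 263668·(row 1) − 32736·(row 2) gives 55798672·m = 263668·96216 − 32736·775592 = -20699424, so m = -1293714/3487417.
Then b = (775592 − 32736·(-1293714/3487417))/263668 = 10419026/3487417.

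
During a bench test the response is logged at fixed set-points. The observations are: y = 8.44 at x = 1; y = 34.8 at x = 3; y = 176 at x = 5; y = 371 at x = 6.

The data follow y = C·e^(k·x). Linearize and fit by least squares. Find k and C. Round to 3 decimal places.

With ln yᵢ as the transformed response and xᵢ as the regressor:
Sums: Σx = 15.0000, Σ(x)² = 71.0000, Σln y = 16.7693, Σx·ln y = 74.1315.
Normal system: [[71.0000, 15.0000]; [15.0000, 4]]·[k, ln C]ᵀ = [74.1315, 16.7693]ᵀ.
Solving (det = 59.0000): k = 0.76248, ln C = 1.33300, so C = exp(1.33300) = 3.79242.

k = 0.762, C = 3.792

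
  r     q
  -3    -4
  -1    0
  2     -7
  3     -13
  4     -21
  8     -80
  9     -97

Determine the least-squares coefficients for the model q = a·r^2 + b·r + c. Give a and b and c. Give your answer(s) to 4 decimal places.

a = -1.0533, b = -1.4582, c = 0.5546

Entries of XᵀX: Σr^2·r^2 = 11092, Σr^2·r = 1312, Σr^2 = 184, Σr·r = 184, Σr = 22, Σ1 = 7.
And Σr^2·q = -13494, Σr·q = -1638, Σq = -222.
Inverting the 3×3 Gram matrix, [a, b, c]ᵀ = [-6149/5838, -8513/5838, 1619/2919]ᵀ.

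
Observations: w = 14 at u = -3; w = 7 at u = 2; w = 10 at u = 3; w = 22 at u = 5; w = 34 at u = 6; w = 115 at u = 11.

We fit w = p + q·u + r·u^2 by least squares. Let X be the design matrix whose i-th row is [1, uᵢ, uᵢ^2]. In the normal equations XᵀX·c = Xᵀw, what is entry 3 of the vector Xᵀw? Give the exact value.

15933

Entry 3 ↔ basis u^2, so (Xᵀw)_{3} = Σᵢ (u^2)·wᵢ = (9)·(14) + (4)·(7) + (9)·(10) + (25)·(22) + (36)·(34) + (121)·(115) = 15933.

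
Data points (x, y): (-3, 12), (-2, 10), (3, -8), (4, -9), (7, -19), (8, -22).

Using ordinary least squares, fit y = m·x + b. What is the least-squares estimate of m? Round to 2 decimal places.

m = -3.14

Forming MᵀM = [[151, 17]; [17, 6]] and Mᵀy = [-425, -36]ᵀ gives MᵀM·[m, b]ᵀ = Mᵀy.
Eliminating b: 6·(row 1) − 17·(row 2) gives 617·m = 6·(-425) − 17·(-36) = -1938, so m = -1938/617.
Then b = ((-36) − 17·(-1938/617))/6 = 1789/617.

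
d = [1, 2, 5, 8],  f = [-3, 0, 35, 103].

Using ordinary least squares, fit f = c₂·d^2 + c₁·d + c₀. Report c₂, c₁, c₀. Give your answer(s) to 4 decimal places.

From the data, Σd^2·d^2 = 4738, Σd^2·d = 646, Σd^2 = 94, Σd·d = 94, Σd = 16, Σ1 = 4.
And Σd^2·f = 7464, Σd·f = 996, Σf = 135.
Row-reducing yields c₂ = 125/66, c₁ = -203/110, c₀ = -557/165.

c₂ = 1.8939, c₁ = -1.8455, c₀ = -3.3758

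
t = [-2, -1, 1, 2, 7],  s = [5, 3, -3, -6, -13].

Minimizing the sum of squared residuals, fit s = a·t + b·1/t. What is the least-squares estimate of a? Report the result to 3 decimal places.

Forming AᵀA = [[59, 5]; [5, 247/98]] and Aᵀs = [-119, -187/14]ᵀ gives AᵀA·[a, b]ᵀ = Aᵀs.
Determinant 59·(247/98) − 5² = 12123/98.
a = ((-119)·(247/98) − 5·(-187/14))/(12123/98) = -7616/4041; b = (59·(-187/14) − 5·(-119))/(12123/98) = -6307/4041.

a = -1.885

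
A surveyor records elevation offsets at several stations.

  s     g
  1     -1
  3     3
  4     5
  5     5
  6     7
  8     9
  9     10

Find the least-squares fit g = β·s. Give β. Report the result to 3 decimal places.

The normal equations are: 232·β = 257.
(Σs·s = 232, Σs·g = 257.)
β = 257/232 = 1.10776.

β = 1.108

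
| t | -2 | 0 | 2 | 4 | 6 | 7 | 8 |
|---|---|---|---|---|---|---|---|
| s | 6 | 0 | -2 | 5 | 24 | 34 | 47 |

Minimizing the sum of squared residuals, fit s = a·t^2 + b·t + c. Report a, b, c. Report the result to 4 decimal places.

a = 1.0224, b = -2.0767, c = -1.5644

The normal equations are: 8081·a + 1135·b + 173·c = 5634;  1135·a + 173·b + 25·c = 762;  173·a + 25·b + 7·c = 114.
(Σt^2·t^2 = 8081, Σt^2·t = 1135, Σt^2 = 173, Σt·t = 173, Σt = 25, Σ1 = 7, Σt^2·s = 5634, Σt·s = 762, Σs = 114.)
Row-reducing yields a = 30494/29827, b = -61942/29827, c = -6666/4261.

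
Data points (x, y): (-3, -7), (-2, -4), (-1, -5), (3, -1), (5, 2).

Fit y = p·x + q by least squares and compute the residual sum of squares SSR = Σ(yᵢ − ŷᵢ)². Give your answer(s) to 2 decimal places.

Entries of AᵀA: Σx·x = 48, Σx = 2, Σ1 = 5.
For Aᵀy: Σx·y = 41, Σy = -15.
AᵀA·[p, q]ᵀ = Aᵀy becomes [[48, 2]; [2, 5]]·[p, q]ᵀ = [41, -15]ᵀ.
Eliminating q: 5·(row 1) − 2·(row 2) gives 236·p = 5·41 − 2·(-15) = 235, so p = 235/236.
Then q = ((-15) − 2·(235/236))/5 = -401/118.
Residuals: -145/236, 82/59, -143/236, -139/236, 99/236; SSR = 755/236.

SSR = 3.20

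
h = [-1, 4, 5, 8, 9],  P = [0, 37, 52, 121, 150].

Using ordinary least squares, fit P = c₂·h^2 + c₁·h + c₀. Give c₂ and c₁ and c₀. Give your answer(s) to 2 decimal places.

The normal equations are: 11539·c₂ + 1429·c₁ + 187·c₀ = 21786;  1429·c₂ + 187·c₁ + 25·c₀ = 2726;  187·c₂ + 25·c₁ + 5·c₀ = 360.
(Σh^2·h^2 = 11539, Σh^2·h = 1429, Σh^2 = 187, Σh·h = 187, Σh = 25, Σ1 = 5, Σh^2·P = 21786, Σh·P = 2726, ΣP = 360.)
Row-reducing yields c₂ = 5225/3372, c₁ = 8731/3372, c₀ = 619/562.

c₂ = 1.55, c₁ = 2.59, c₀ = 1.10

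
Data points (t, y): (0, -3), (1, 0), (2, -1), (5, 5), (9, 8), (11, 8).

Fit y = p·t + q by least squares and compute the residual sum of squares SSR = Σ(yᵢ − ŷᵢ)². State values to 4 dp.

Compute the Gram sums: Σt·t = 232, Σt = 28, Σ1 = 6.
And Σt·y = 183, Σy = 17.
Normal equations: [[232, 28]; [28, 6]]·[p, q]ᵀ = [183, 17]ᵀ.
Determinant 232·6 − 28² = 608.
p = (183·6 − 28·17)/608 = 311/304; q = (232·17 − 28·183)/608 = -295/152.
Residuals: -161/152, 279/304, -21/19, 555/304, 223/304, -21/16; SSR = 2669/304.

SSR = 8.7796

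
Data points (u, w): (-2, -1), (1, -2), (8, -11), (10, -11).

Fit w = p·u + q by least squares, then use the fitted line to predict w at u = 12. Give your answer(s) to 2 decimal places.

ŵ = -13.60

Entries of MᵀM: Σu·u = 169, Σu = 17, Σ1 = 4.
Right-hand side: Σu·w = -198, Σw = -25.
So MᵀM·[p, q]ᵀ = Mᵀw: [[169, 17]; [17, 4]]·[p, q]ᵀ = [-198, -25]ᵀ.
det = 169·4 − 17² = 387.
p = ((-198)·4 − 17·(-25))/387 = -367/387; q = (169·(-25) − 17·(-198))/387 = -859/387.
At u = 12: ŵ = (-367/387)·(12) + (-859/387)·(1) = -5263/387.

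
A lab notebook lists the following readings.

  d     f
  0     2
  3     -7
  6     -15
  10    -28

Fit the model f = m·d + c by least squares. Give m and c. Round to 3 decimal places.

m = -2.977, c = 2.142

MᵀM·[m, c]ᵀ = Mᵀf reads: 145·m + 19·c = -391;  19·m + 4·c = -48.
Eliminating c: 4·(row 1) − 19·(row 2) gives 219·m = 4·(-391) − 19·(-48) = -652, so m = -652/219.
Then c = ((-48) − 19·(-652/219))/4 = 469/219.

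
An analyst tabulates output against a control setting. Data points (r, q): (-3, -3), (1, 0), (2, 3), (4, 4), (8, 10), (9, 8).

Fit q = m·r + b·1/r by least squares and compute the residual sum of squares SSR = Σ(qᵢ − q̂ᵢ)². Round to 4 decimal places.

SSR = 6.3102

Compute the Gram sums: Σr·r = 175, Σr·1/r = 6, Σ1/r·1/r = 7525/5184.
For Xᵀq: Σr·q = 183, Σ1/r·q = 203/36.
So XᵀX·[m, b]ᵀ = Xᵀq: [[175, 6]; [6, 7525/5184]]·[m, b]ᵀ = [183, 203/36]ᵀ.
Δ = 175·(7525/5184) − 6² = 1130251/5184.
m = (183·(7525/5184) − 6·(203/36))/(1130251/5184) = 1201683/1130251; b = (175·(203/36) − 6·183)/(1130251/5184) = -576432/1130251.
Residuals: 22152/1130251, -625251/1130251, 1275603/1130251, -141620/1130251, 1761100/1130251, -1709091/1130251; SSR = 7132145/1130251.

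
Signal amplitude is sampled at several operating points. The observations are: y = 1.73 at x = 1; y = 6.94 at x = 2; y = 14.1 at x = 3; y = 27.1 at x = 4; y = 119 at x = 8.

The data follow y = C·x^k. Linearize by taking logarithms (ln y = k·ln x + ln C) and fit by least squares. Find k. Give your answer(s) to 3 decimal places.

k = 2.026

Let Y = ln y. Fitting Y = k·ln x + ln C by least squares:
Σln x = 5.2575, Σ(ln x)² = 7.9333, Σln y = 13.2103, Σln x·ln y = 18.7620.
Normal system: [[7.9333, 5.2575]; [5.2575, 5]]·[k, ln C]ᵀ = [18.7620, 13.2103]ᵀ.
Δ = 7.9333·5 − (5.2575)² = 12.0252; k = (18.7620·5 − 5.2575·13.2103)/12.0252 = 2.02550, ln C = (7.9333·13.2103 − 5.2575·18.7620)/12.0252 = 0.51224.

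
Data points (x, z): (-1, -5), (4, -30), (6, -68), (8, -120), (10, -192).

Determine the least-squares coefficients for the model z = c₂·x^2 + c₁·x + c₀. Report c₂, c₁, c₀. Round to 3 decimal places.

The normal equations are: 15649·c₂ + 1791·c₁ + 217·c₀ = -29813;  1791·c₂ + 217·c₁ + 27·c₀ = -3403;  217·c₂ + 27·c₁ + 5·c₀ = -415.
(Σx^2·x^2 = 15649, Σx^2·x = 1791, Σx^2 = 217, Σx·x = 217, Σx = 27, Σ1 = 5, Σx^2·z = -29813, Σx·z = -3403, Σz = -415.)
Row-reducing yields c₂ = -75495/37658, c₁ = 41965/37658, c₀ = -37871/18829.

c₂ = -2.005, c₁ = 1.114, c₀ = -2.011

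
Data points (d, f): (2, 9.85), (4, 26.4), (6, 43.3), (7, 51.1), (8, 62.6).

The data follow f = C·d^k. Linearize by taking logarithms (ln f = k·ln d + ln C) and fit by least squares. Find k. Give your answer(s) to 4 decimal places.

Linearized form: ln f = k·ln d + ln C. From the 5 transformed points,
Σln d = 7.8966, Σ(ln d)² = 13.7233, Σln f = 17.3995, Σln d·ln f = 29.1320.
Equations: 13.7233·k + 7.8966·ln C = 29.1320;  7.8966·k + 5·ln C = 17.3995.
Solving (det = 6.2610): k = 1.31984, ln C = 1.39547.

k = 1.3198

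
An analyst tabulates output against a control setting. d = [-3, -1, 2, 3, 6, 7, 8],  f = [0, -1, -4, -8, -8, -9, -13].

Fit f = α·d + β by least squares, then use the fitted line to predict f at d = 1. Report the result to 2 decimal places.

f̂ = -3.83

Entries of AᵀA: Σd·d = 172, Σd = 22, Σ1 = 7.
Right-hand side: Σd·f = -246, Σf = -43.
AᵀA·[α, β]ᵀ = Aᵀf becomes [[172, 22]; [22, 7]]·[α, β]ᵀ = [-246, -43]ᵀ.
det = 172·7 − 22² = 720.
α = ((-246)·7 − 22·(-43))/720 = -97/90; β = (172·(-43) − 22·(-246))/720 = -124/45.
At d = 1: f̂ = (-97/90)·(1) + (-124/45)·(1) = -23/6.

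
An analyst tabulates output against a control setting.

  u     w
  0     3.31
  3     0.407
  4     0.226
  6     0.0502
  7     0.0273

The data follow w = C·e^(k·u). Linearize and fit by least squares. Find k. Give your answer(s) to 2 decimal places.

k = -0.69

Taking logs, ln w = k·u + ln C, so regress ln w on u.
Sums: Σu = 20.0000, Σ(u)² = 110.0000, Σln w = -7.7818, Σu·ln w = -51.8022.
Normal system: [[110.0000, 20.0000]; [20.0000, 5]]·[k, ln C]ᵀ = [-51.8022, -7.7818]ᵀ.
Solving (det = 150.0000): k = -0.68916, ln C = 1.20029.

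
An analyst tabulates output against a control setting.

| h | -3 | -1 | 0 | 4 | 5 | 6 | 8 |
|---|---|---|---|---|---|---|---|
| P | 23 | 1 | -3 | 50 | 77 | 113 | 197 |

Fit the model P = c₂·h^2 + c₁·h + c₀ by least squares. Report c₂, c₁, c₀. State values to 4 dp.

c₂ = 3.0127, c₁ = 0.8282, c₀ = -1.8075

The normal system AᵀA·[c₂, c₁, c₀]ᵀ = AᵀP is [[6355, 889, 151]; [889, 151, 19]; [151, 19, 7]]·[c₂, c₁, c₀]ᵀ = [19609, 2769, 458]ᵀ.
Inverting the 3×3 Gram matrix, [c₂, c₁, c₀]ᵀ = [30627/10166, 1943/2346, -27562/15249]ᵀ.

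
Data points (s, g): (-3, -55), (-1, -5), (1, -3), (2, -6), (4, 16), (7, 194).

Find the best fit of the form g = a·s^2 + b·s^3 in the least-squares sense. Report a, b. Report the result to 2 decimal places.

The normal system AᵀA·[a, b]ᵀ = Aᵀg is [[2756, 17620]; [17620, 122540]]·[a, b]ᵀ = [9235, 69005]ᵀ.
Eliminating b: 122540·(row 1) − 17620·(row 2) gives 27255840·a = 122540·9235 − 17620·69005 = -84211200, so a = -175440/56783.
Then b = (69005 − 17620·(-175440/56783))/122540 = 228809/227132.

a = -3.09, b = 1.01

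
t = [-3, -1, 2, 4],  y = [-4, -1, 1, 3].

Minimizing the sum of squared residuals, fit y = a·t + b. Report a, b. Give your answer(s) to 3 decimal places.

a = 0.948, b = -0.724

Compute the Gram sums: Σt·t = 30, Σt = 2, Σ1 = 4.
Moment sums: Σt·y = 27, Σy = -1.
So MᵀM·[a, b]ᵀ = Mᵀy: [[30, 2]; [2, 4]]·[a, b]ᵀ = [27, -1]ᵀ.
Eliminating b: 4·(row 1) − 2·(row 2) gives 116·a = 4·27 − 2·(-1) = 110, so a = 55/58.
Then b = ((-1) − 2·(55/58))/4 = -21/29.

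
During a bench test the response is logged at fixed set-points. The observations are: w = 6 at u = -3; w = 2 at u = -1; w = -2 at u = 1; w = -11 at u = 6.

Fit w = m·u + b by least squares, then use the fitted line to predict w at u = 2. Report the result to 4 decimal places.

ŵ = -3.6034

Forming MᵀM = [[47, 3]; [3, 4]] and Mᵀw = [-88, -5]ᵀ gives MᵀM·[m, b]ᵀ = Mᵀw.
Eliminating b: 4·(row 1) − 3·(row 2) gives 179·m = 4·(-88) − 3·(-5) = -337, so m = -337/179.
Then b = ((-5) − 3·(-337/179))/4 = 29/179.
At u = 2: ŵ = (-337/179)·(2) + (29/179)·(1) = -645/179.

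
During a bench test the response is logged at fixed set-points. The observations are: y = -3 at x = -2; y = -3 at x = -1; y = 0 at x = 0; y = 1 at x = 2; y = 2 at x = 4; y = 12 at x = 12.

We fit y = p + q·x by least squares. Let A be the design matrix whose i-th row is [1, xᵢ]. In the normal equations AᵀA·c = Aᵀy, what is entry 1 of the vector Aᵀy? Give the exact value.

9

Entry 1 ↔ basis 1, so (Aᵀy)_{1} = Σᵢ yᵢ = (1)·(-3) + (1)·(-3) + (1)·(0) + (1)·(1) + (1)·(2) + (1)·(12) = 9.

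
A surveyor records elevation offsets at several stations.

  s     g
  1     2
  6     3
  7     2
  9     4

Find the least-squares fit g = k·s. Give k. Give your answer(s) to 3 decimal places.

The normal system XᵀX·[k]ᵀ = Xᵀg is [[167]]·[k]ᵀ = [70]ᵀ.
k = 70/167 = 0.419162.

k = 0.419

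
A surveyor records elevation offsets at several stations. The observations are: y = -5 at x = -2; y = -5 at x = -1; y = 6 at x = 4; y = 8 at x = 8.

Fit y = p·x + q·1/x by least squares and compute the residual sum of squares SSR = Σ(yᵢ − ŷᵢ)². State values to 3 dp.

Normal-equation sums: Σx·x = 85, Σx·1/x = 4, Σ1/x·1/x = 85/64.
For Aᵀy: Σx·y = 103, Σ1/x·y = 10.
AᵀA·[p, q]ᵀ = Aᵀy becomes [[85, 4]; [4, 85/64]]·[p, q]ᵀ = [103, 10]ᵀ.
det = 85·(85/64) − 4² = 6201/64.
p = (103·(85/64) − 4·10)/(6201/64) = 2065/2067; q = (85·10 − 4·103)/(6201/64) = 9344/2067.
Residuals: -511/689, 358/689, 602/689, -384/689; SSR = 1305/689.

SSR = 1.894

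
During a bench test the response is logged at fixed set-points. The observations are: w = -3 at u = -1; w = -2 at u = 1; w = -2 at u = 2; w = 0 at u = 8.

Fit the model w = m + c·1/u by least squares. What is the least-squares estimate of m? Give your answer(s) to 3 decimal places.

From the data, Σ1 = 4, Σ1/u = 5/8, Σ1/u·1/u = 145/64.
For Mᵀw: Σw = -7, Σ1/u·w = 0.
Normal equations: [[4, 5/8]; [5/8, 145/64]]·[m, c]ᵀ = [-7, 0]ᵀ.
Eliminating c: (145/64)·(row 1) − (5/8)·(row 2) gives (555/64)·m = (145/64)·(-7) − (5/8)·0 = -1015/64, so m = -203/111.
Then c = (0 − (5/8)·(-203/111))/(145/64) = 56/111.

m = -1.829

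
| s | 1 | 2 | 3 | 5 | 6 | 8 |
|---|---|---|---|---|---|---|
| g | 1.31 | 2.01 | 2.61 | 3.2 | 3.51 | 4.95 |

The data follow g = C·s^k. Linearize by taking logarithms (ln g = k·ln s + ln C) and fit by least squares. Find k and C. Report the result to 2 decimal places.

Let Y = ln g. Fitting Y = k·ln s + ln C by least squares:
Σln s = 7.2724, Σ(ln s)² = 11.8122, Σln g = 5.9457, Σln s·ln g = 8.9855.
Normal system: [[11.8122, 7.2724]; [7.2724, 6]]·[k, ln C]ᵀ = [8.9855, 5.9457]ᵀ.
Solving (det = 17.9853): k = 0.59346, ln C = 0.27163, so C = exp(0.27163) = 1.31210.

k = 0.59, C = 1.31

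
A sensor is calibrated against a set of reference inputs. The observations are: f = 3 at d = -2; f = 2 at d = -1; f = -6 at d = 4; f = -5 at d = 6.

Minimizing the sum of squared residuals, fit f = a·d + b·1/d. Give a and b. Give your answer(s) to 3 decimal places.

Forming XᵀX = [[57, 4]; [4, 193/144]] and Xᵀf = [-62, -35/6]ᵀ gives XᵀX·[a, b]ᵀ = Xᵀf.
Eliminating b: (193/144)·(row 1) − 4·(row 2) gives (2899/48)·a = (193/144)·(-62) − 4·(-35/6) = -4303/72, so a = -662/669.
Then b = ((-35/6) − 4·(-662/669))/(193/144) = -312/223.

a = -0.990, b = -1.399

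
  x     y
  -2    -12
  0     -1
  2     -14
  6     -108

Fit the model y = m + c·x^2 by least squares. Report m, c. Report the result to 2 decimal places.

m = -1.08, c = -2.97

Sums needed: Σ1 = 4, Σx^2 = 44, Σx^2·x^2 = 1328.
Moment sums: Σy = -135, Σx^2·y = -3992.
MᵀM·[m, c]ᵀ = Mᵀy becomes [[4, 44]; [44, 1328]]·[m, c]ᵀ = [-135, -3992]ᵀ.
Determinant 4·1328 − 44² = 3376.
m = ((-135)·1328 − 44·(-3992))/3376 = -227/211; c = (4·(-3992) − 44·(-135))/3376 = -2507/844.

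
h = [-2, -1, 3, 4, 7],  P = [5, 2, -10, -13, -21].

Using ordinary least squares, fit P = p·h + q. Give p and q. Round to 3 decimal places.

Sums needed: Σh·h = 79, Σh = 11, Σ1 = 5.
Moment sums: Σh·P = -241, ΣP = -37.
Δ = 79·5 − 11² = 274.
p = ((-241)·5 − 11·(-37))/274 = -399/137; q = (79·(-37) − 11·(-241))/274 = -136/137.

p = -2.912, q = -0.993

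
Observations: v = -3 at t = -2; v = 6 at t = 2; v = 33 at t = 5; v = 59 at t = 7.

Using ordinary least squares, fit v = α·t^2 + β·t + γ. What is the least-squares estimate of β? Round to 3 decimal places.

Normal-equation sums: Σt^2·t^2 = 3058, Σt^2·t = 468, Σt^2 = 82, Σt·t = 82, Σt = 12, Σ1 = 4.
Moment sums: Σt^2·v = 3728, Σt·v = 596, Σv = 95.
AᵀA·[α, β, γ]ᵀ = Aᵀv becomes [[3058, 468, 82]; [468, 82, 12]; [82, 12, 4]]·[α, β, γ]ᵀ = [3728, 596, 95]ᵀ.
Inverting the 3×3 Gram matrix, [α, β, γ]ᵀ = [1429/1562, 1832/781, -3189/1562]ᵀ.

β = 2.346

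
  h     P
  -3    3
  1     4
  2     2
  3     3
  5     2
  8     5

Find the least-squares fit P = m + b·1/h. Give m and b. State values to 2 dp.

Entries of AᵀA: Σ1 = 6, Σ1/h = 73/40, Σ1/h·1/h = 22001/14400.
For AᵀP: ΣP = 19, Σ1/h·P = 241/40.
Normal equations: [[6, 73/40]; [73/40, 22001/14400]]·[m, b]ᵀ = [19, 241/40]ᵀ.
Determinant 6·(22001/14400) − (73/40)² = 5603/960.
m = (19·(22001/14400) − (73/40)·(241/40))/(5603/960) = 259682/84045; b = (6·(241/40) − (73/40)·19)/(5603/960) = 1416/5603.

m = 3.09, b = 0.25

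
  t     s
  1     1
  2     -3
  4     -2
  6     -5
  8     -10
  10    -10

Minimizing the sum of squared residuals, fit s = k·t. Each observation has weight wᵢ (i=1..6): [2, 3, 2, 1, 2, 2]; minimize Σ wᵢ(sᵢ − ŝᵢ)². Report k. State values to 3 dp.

Normal-equation sums: Σwᵢ·t·t = 410.
Right-hand side: Σwᵢ·t·s = -422.
XᵀWX·[k]ᵀ = XᵀWs becomes [[410]]·[k]ᵀ = [-422]ᵀ.
Hence k = -422 / 410 ≈ -1.02927.

k = -1.029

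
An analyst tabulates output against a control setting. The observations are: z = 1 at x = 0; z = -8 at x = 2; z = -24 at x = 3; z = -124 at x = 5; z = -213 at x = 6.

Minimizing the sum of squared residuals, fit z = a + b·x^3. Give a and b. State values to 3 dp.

a = 1.055, b = -0.993

Forming AᵀA = [[5, 376]; [376, 63074]] and Aᵀz = [-368, -62220]ᵀ gives AᵀA·[a, b]ᵀ = Aᵀz.
Δ = 5·63074 − 376² = 173994.
a = ((-368)·63074 − 376·(-62220))/173994 = 1952/1851; b = (5·(-62220) − 376·(-368))/173994 = -86366/86997.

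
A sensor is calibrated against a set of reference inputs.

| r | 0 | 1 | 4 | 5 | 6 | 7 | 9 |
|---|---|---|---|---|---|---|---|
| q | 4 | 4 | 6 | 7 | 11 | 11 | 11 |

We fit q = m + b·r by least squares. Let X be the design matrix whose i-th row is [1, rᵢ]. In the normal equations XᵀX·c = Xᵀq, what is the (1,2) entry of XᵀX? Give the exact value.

32

Row 1 ↔ basis 1, column 2 ↔ basis r, so (XᵀX)_{1,2} = Σᵢ r = (1)·(0) + (1)·(1) + (1)·(4) + (1)·(5) + (1)·(6) + (1)·(7) + (1)·(9) = 32.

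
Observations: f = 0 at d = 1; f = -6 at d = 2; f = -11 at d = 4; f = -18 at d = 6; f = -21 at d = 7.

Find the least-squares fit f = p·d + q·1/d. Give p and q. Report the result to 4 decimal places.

p = -3.0564, q = 2.5958

From the data, Σd·d = 106, Σd·1/d = 5, Σ1/d·1/d = 9601/7056.
For Xᵀf: Σd·f = -311, Σ1/d·f = -47/4.
Normal equations: [[106, 5]; [5, 9601/7056]]·[p, q]ᵀ = [-311, -47/4]ᵀ.
Determinant 106·(9601/7056) − 5² = 420653/3528.
p = ((-311)·(9601/7056) − 5·(-47/4))/(420653/3528) = -2571371/841306; q = (106·(-47/4) − 5·(-311))/(420653/3528) = 1091916/420653.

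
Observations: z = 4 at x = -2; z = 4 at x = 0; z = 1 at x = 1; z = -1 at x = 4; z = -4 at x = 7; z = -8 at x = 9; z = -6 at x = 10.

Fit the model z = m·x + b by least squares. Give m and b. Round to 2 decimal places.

Setting ∂/∂m … = 0 gives: 251·m + 29·b = -171;  29·m + 7·b = -10.
(Σx·x = 251, Σx = 29, Σ1 = 7, Σx·z = -171, Σz = -10.)
Δ = 251·7 − 29² = 916.
m = ((-171)·7 − 29·(-10))/916 = -907/916; b = (251·(-10) − 29·(-171))/916 = 2449/916.

m = -0.99, b = 2.67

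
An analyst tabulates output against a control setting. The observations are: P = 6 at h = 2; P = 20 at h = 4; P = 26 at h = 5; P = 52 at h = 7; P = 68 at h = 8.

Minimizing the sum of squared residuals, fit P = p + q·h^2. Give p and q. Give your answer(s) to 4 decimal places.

Entries of MᵀM: Σ1 = 5, Σh^2 = 158, Σh^2·h^2 = 7394.
For MᵀP: ΣP = 172, Σh^2·P = 7894.
MᵀM·[p, q]ᵀ = MᵀP becomes [[5, 158]; [158, 7394]]·[p, q]ᵀ = [172, 7894]ᵀ.
Δ = 5·7394 − 158² = 12006.
p = (172·7394 − 158·7894)/12006 = 1362/667; q = (5·7894 − 158·172)/12006 = 683/667.

p = 2.0420, q = 1.0240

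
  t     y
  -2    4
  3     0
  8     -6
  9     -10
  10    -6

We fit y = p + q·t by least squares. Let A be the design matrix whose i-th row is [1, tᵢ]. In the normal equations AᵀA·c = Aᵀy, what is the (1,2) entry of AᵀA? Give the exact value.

28

Row 1 ↔ basis 1, column 2 ↔ basis t, so (AᵀA)_{1,2} = Σᵢ t = (1)·(-2) + (1)·(3) + (1)·(8) + (1)·(9) + (1)·(10) = 28.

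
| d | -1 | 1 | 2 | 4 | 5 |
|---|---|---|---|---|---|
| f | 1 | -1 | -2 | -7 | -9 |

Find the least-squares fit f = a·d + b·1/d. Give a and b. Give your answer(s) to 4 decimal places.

a = -1.7892, b = 1.0185

Entries of MᵀM: Σd·d = 47, Σd·1/d = 5, Σ1/d·1/d = 941/400.
For Mᵀf: Σd·f = -79, Σ1/d·f = -131/20.
Normal equations: [[47, 5]; [5, 941/400]]·[a, b]ᵀ = [-79, -131/20]ᵀ.
Δ = 47·(941/400) − 5² = 34227/400.
a = ((-79)·(941/400) − 5·(-131/20))/(34227/400) = -20413/11409; b = (47·(-131/20) − 5·(-79))/(34227/400) = 11620/11409.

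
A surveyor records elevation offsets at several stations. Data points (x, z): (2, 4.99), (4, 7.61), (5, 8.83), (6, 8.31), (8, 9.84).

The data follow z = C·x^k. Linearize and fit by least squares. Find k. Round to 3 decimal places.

k = 0.484

Taking logs, ln z = k·ln x + ln C, so regress ln z on ln x.
AᵀA = [[12.5270, 7.5601]; [7.5601, 5]], rhs = [15.9818, 10.2190]ᵀ  (here Σln x = 7.5601, Σ(ln x)² = 12.5270, Σln z = 10.2190, Σln x·ln z = 15.9818).
Δ = 12.5270·5 − (7.5601)² = 5.4804; k = (15.9818·5 − 7.5601·10.2190)/5.4804 = 0.48401, ln C = (12.5270·10.2190 − 7.5601·15.9818)/5.4804 = 1.31196.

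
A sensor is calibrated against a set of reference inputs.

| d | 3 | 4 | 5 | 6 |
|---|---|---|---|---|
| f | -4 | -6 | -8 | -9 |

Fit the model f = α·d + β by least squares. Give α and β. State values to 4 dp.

α = -1.7000, β = 0.9000

Normal-equation sums: Σd·d = 86, Σd = 18, Σ1 = 4.
Moment sums: Σd·f = -130, Σf = -27.
Normal equations: [[86, 18]; [18, 4]]·[α, β]ᵀ = [-130, -27]ᵀ.
Eliminating β: 4·(row 1) − 18·(row 2) gives 20·α = 4·(-130) − 18·(-27) = -34, so α = -17/10.
Then β = ((-27) − 18·(-17/10))/4 = 9/10.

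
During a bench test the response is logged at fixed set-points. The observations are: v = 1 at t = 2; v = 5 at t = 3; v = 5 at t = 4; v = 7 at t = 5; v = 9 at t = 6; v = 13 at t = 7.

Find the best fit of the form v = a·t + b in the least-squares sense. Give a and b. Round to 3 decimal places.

a = 2.114, b = -2.848

Entries of MᵀM: Σt·t = 139, Σt = 27, Σ1 = 6.
Right-hand side: Σt·v = 217, Σv = 40.
MᵀM·[a, b]ᵀ = Mᵀv becomes [[139, 27]; [27, 6]]·[a, b]ᵀ = [217, 40]ᵀ.
Eliminating b: 6·(row 1) − 27·(row 2) gives 105·a = 6·217 − 27·40 = 222, so a = 74/35.
Then b = (40 − 27·(74/35))/6 = -299/105.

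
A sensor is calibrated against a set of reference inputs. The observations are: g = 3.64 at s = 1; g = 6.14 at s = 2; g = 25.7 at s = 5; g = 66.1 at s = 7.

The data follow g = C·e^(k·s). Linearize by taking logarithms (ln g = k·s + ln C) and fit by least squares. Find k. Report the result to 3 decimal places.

Linearized form: ln g = k·s + ln C. From the 4 transformed points,
Sums: Σs = 15.0000, Σ(s)² = 79.0000, Σln g = 10.5445, Σs·ln g = 50.4923.
Normal system: [[79.0000, 15.0000]; [15.0000, 4]]·[k, ln C]ᵀ = [50.4923, 10.5445]ᵀ.
Δ = 79.0000·4 − (15.0000)² = 91.0000; k = (50.4923·4 − 15.0000·10.5445)/91.0000 = 0.48134, ln C = (79.0000·10.5445 − 15.0000·50.4923)/91.0000 = 0.83109.

k = 0.481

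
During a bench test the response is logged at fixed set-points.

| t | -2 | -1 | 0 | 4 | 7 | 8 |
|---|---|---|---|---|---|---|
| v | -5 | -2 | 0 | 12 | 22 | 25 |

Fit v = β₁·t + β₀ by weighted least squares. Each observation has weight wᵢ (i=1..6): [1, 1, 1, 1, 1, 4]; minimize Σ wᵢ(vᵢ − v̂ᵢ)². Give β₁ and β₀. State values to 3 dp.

β₁ = 3.033, β₀ = 0.631

MᵀWM·[β₁, β₀]ᵀ = MᵀWv reads: 326·β₁ + 40·β₀ = 1014;  40·β₁ + 9·β₀ = 127.
det = 326·9 − 40² = 1334.
β₁ = (1014·9 − 40·127)/1334 = 2023/667; β₀ = (326·127 − 40·1014)/1334 = 421/667.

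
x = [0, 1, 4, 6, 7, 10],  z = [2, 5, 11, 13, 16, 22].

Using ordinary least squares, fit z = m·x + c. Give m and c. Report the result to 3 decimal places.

Entries of AᵀA: Σx·x = 202, Σx = 28, Σ1 = 6.
Moment sums: Σx·z = 459, Σz = 69.
AᵀA·[m, c]ᵀ = Aᵀz becomes [[202, 28]; [28, 6]]·[m, c]ᵀ = [459, 69]ᵀ.
Δ = 202·6 − 28² = 428.
m = (459·6 − 28·69)/428 = 411/214; c = (202·69 − 28·459)/428 = 543/214.

m = 1.921, c = 2.537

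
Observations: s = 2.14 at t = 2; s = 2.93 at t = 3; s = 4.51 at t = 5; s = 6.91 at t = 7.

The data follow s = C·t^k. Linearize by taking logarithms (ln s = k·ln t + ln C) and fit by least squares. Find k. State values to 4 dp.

k = 0.9193

Let Y = ln s. Fitting Y = k·ln t + ln C by least squares:
Sums: Σln t = 5.3471, Σ(ln t)² = 8.0643, Σln s = 5.2751, Σln t·ln s = 7.8940.
Normal system: [[8.0643, 5.3471]; [5.3471, 4]]·[k, ln C]ᵀ = [7.8940, 5.2751]ᵀ.
Δ = 8.0643·4 − (5.3471)² = 3.6655; k = (7.8940·4 − 5.3471·5.2751)/3.6655 = 0.91932, ln C = (8.0643·5.2751 − 5.3471·7.8940)/3.6655 = 0.08984.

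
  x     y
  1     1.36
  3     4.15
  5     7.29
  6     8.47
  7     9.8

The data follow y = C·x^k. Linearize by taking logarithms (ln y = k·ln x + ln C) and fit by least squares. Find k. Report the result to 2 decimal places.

k = 1.02

Let Y = ln y. Fitting Y = k·ln x + ln C by least squares:
Σln x = 6.4457, Σ(ln x)² = 10.7942, Σln y = 8.1360, Σln x·ln y = 13.0301.
Equations: 10.7942·k + 6.4457·ln C = 13.0301;  6.4457·k + 5·ln C = 8.1360.
Slope k = (n·Σln x·ln y − Σln x·Σln y)/(n·Σ(ln x)² − (Σln x)²) = (5·13.0301 − 6.4457·8.1360)/12.4237 = 1.02287; ln C = (Σln y − k·Σln x)/n = 0.30858.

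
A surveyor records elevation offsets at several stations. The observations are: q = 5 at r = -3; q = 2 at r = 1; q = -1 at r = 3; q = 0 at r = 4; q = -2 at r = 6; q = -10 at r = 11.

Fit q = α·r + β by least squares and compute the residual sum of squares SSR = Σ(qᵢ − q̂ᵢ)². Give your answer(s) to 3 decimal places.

AᵀA·[α, β]ᵀ = Aᵀq reads: 192·α + 22·β = -138;  22·α + 6·β = -6.
Eliminating β: 6·(row 1) − 22·(row 2) gives 668·α = 6·(-138) − 22·(-6) = -696, so α = -174/167.
Then β = ((-6) − 22·(-174/167))/6 = 471/167.
Residuals: -158/167, 37/167, -116/167, 225/167, 239/167, -227/167; SSR = 1192/167.

SSR = 7.138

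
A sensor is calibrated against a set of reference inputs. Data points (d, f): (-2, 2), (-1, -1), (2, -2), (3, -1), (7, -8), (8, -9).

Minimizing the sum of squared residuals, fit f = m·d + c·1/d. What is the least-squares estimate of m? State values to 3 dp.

m = -1.144

Compute the Gram sums: Σd·d = 131, Σd·1/d = 6, Σ1/d·1/d = 46489/28224.
Moment sums: Σd·f = -138, Σ1/d·f = -605/168.
Normal equations: [[131, 6]; [6, 46489/28224]]·[m, c]ᵀ = [-138, -605/168]ᵀ.
Eliminating c: (46489/28224)·(row 1) − 6·(row 2) gives (5073995/28224)·m = (46489/28224)·(-138) − 6·(-605/168) = -967607/4704, so m = -5805642/5073995.
Then c = ((-605/168) − 6·(-5805642/5073995))/(46489/28224) = 10054632/5073995.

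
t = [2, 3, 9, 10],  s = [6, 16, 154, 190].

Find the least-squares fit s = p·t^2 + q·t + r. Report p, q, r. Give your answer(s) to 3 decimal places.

Entries of XᵀX: Σt^2·t^2 = 16658, Σt^2·t = 1764, Σt^2 = 194, Σt·t = 194, Σt = 24, Σ1 = 4.
And Σt^2·s = 31642, Σt·s = 3346, Σs = 366.
Normal equations: [[16658, 1764, 194]; [1764, 194, 24]; [194, 24, 4]]·[p, q, r]ᵀ = [31642, 3346, 366]ᵀ.
Inverting the 3×3 Gram matrix, [p, q, r]ᵀ = [13/7, 5/7, -20/7]ᵀ.

p = 1.857, q = 0.714, r = -2.857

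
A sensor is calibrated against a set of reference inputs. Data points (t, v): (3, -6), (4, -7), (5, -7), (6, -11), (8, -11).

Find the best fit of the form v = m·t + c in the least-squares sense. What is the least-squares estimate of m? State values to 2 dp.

m = -1.12

Compute the Gram sums: Σt·t = 150, Σt = 26, Σ1 = 5.
For Aᵀv: Σt·v = -235, Σv = -42.
Normal equations: [[150, 26]; [26, 5]]·[m, c]ᵀ = [-235, -42]ᵀ.
Eliminating c: 5·(row 1) − 26·(row 2) gives 74·m = 5·(-235) − 26·(-42) = -83, so m = -83/74.
Then c = ((-42) − 26·(-83/74))/5 = -95/37.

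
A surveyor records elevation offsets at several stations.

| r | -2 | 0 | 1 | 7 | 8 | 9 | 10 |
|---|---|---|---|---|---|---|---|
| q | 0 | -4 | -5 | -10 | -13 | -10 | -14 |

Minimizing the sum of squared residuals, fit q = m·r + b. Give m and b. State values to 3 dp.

m = -1.011, b = -3.234

The normal system XᵀX·[m, b]ᵀ = Xᵀq is [[299, 33]; [33, 7]]·[m, b]ᵀ = [-409, -56]ᵀ.
det = 299·7 − 33² = 1004.
m = ((-409)·7 − 33·(-56))/1004 = -1015/1004; b = (299·(-56) − 33·(-409))/1004 = -3247/1004.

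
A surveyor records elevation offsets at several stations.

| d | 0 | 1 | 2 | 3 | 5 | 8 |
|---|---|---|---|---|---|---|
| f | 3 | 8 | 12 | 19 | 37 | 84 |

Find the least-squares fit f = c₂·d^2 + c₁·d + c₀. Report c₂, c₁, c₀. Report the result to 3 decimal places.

c₂ = 1.029, c₁ = 1.706, c₀ = 4.106

The normal equations are: 4819·c₂ + 673·c₁ + 103·c₀ = 6528;  673·c₂ + 103·c₁ + 19·c₀ = 946;  103·c₂ + 19·c₁ + 6·c₀ = 163.
(Σd^2·d^2 = 4819, Σd^2·d = 673, Σd^2 = 103, Σd·d = 103, Σd = 19, Σ1 = 6, Σd^2·f = 6528, Σd·f = 946, Σf = 163.)
Row-reducing yields c₂ = 16021/15576, c₁ = 26579/15576, c₀ = 969/236.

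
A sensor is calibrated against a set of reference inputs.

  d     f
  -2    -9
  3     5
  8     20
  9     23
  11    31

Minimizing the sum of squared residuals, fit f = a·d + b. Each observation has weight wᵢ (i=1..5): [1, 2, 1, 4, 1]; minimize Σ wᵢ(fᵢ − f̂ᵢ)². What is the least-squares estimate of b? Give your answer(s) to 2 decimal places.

b = -3.68

With design matrix M, MᵀWM = [[531, 59]; [59, 9]] and MᵀWf = [1377, 144]ᵀ.
det = 531·9 − 59² = 1298.
a = (1377·9 − 59·144)/1298 = 3897/1298; b = (531·144 − 59·1377)/1298 = -81/22.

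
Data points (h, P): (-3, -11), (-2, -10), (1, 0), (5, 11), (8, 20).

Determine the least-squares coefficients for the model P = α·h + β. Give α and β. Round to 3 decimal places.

α = 2.880, β = -3.184

The normal system XᵀX·[α, β]ᵀ = XᵀP is [[103, 9]; [9, 5]]·[α, β]ᵀ = [268, 10]ᵀ.
det = 103·5 − 9² = 434.
α = (268·5 − 9·10)/434 = 625/217; β = (103·10 − 9·268)/434 = -691/217.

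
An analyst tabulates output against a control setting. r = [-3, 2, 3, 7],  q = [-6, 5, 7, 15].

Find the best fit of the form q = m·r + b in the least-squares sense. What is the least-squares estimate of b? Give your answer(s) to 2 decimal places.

Compute the Gram sums: Σr·r = 71, Σr = 9, Σ1 = 4.
Right-hand side: Σr·q = 154, Σq = 21.
Normal equations: [[71, 9]; [9, 4]]·[m, b]ᵀ = [154, 21]ᵀ.
Eliminating b: 4·(row 1) − 9·(row 2) gives 203·m = 4·154 − 9·21 = 427, so m = 61/29.
Then b = (21 − 9·(61/29))/4 = 15/29.

b = 0.52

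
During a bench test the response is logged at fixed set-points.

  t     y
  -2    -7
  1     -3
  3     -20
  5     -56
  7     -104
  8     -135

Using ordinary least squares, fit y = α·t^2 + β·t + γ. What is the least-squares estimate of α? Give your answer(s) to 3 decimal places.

From the data, Σt^2·t^2 = 7220, Σt^2·t = 1000, Σt^2 = 152, Σt·t = 152, Σt = 22, Σ1 = 6.
For Xᵀy: Σt^2·y = -15347, Σt·y = -2137, Σy = -325.
Normal equations: [[7220, 1000, 152]; [1000, 152, 22]; [152, 22, 6]]·[α, β, γ]ᵀ = [-15347, -2137, -325]ᵀ.
Inverting the 3×3 Gram matrix, [α, β, γ]ᵀ = [-44487/22196, -4520/5549, -4493/11098]ᵀ.

α = -2.004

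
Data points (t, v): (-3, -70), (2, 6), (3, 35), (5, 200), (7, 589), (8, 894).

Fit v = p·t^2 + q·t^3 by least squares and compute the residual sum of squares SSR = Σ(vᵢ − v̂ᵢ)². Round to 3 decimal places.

The normal system AᵀA·[p, q]ᵀ = Aᵀv is [[7300, 52732]; [52732, 396940]]·[p, q]ᵀ = [90786, 687638]ᵀ.
det = 7300·396940 − 52732² = 116998176.
p = (90786·396940 − 52732·687638)/116998176 = -13995761/7312386; q = (7300·687638 − 52732·90786)/116998176 = 7263439/3656193.
Residuals: 2106845/2437462, -8178832/3656193, -3443449/2437462, -3488525/7312386, 3356163/2437462, -2379874/3656193; SSR = 37637365/3656193.

SSR = 10.294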